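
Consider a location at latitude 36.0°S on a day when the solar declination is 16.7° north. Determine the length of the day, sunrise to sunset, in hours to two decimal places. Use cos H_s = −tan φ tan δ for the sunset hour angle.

cos H_s = −tan(-36.0°) · tan(16.7°) = 0.2180, so H_s = arccos(0.2180) = 77.41°.
Day length = 2 H_s / 15° h⁻¹ = 154.82° / 15 = 10.321 h.

10.32 hours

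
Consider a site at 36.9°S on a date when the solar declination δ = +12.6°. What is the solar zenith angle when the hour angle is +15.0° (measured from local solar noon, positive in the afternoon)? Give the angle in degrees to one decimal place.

51.5°

cos θ_z = sin(-36.9°) sin(12.6°) + cos(-36.9°) cos(12.6°) cos(15.00°) = -0.1310 + 0.7538 = 0.6228.
θ_z = arccos(0.6228) = 51.48°.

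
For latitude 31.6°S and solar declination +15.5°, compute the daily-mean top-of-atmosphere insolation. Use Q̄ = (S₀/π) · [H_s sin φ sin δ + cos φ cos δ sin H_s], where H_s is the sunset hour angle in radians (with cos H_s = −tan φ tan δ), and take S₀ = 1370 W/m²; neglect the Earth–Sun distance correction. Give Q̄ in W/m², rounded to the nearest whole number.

267 W/m²

−tan φ tan δ = −(-0.6152)(0.2773) = 0.1706; H_s = arccos(0.1706) = 80.18°. In radians, H_s = 1.3994.
H_s sin φ sin δ = 1.3994 × -0.5240 × 0.2672 = -0.1959.
cos φ cos δ sin H_s = 0.8517 × 0.9636 × 0.9853 = 0.8086.
Q̄ = (1370/π) × (-0.1959 + 0.8086) = 436.08 × 0.6127 = 267.19 W/m².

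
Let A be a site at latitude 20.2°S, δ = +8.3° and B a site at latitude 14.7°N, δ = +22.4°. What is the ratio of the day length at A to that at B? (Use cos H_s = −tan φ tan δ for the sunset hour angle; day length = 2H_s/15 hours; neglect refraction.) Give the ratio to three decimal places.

A: H_s = arccos(−tan -20.2° · tan 8.3°) = 86.92°, so 2H_s/15 = 11.5893 h.
B: H_s = arccos(−tan 14.7° · tan 22.4°) = 96.21°, so 2H_s/15 = 12.8280 h.
Ratio A/B = 11.5893 / 12.8280 = 0.9034.

0.903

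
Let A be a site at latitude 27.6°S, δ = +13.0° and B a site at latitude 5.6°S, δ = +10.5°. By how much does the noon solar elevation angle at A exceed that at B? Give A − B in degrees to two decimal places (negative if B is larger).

A: 90° − |-27.6 − (13.0)| = 49.40°.
B: 90° − |-5.6 − (10.5)| = 73.90°.
A − B = 49.40 − 73.90 = -24.50°.

-24.50°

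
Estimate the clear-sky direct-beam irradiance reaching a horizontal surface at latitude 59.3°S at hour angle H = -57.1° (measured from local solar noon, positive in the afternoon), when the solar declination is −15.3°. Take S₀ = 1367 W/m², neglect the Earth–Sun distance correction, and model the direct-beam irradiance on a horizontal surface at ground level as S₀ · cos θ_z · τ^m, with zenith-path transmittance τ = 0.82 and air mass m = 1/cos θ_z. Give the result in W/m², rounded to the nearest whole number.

452 W/m²

cos θ_z = sin(-59.3°) sin(-15.3°) + cos(-59.3°) cos(-15.3°) cos(-57.10°) = 0.2269 + 0.2675 = 0.4944.
Air mass m = 1/cos θ_z = 1/0.4944 = 2.023; τ^m = 0.82^2.023 = 0.6693.
Surface direct beam = 1367 × 0.4944 × 0.6693 = 452.34 W/m².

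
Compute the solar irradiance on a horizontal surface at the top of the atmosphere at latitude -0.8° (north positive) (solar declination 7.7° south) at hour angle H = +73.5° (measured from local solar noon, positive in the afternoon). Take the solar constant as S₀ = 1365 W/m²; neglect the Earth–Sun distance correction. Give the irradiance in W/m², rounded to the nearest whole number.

cos θ_z = sin(-0.8°) sin(-7.7°) + cos(-0.8°) cos(-7.7°) cos(73.50°) = 0.0019 + 0.2814 = 0.2833.
Top-of-atmosphere irradiance = S₀ cos θ_z = 1365 × 0.2833 = 386.70 W/m².

387 W/m²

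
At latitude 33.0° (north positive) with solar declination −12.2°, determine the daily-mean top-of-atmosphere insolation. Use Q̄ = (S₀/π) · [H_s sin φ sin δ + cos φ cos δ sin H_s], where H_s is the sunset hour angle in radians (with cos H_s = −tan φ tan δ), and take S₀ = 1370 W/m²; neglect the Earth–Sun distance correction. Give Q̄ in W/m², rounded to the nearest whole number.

The sunset hour angle satisfies cos H_s = −tan φ tan δ = 0.1404, giving H_s = 81.93°. In radians, H_s = 1.4299.
H_s sin φ sin δ = 1.4299 × 0.5446 × -0.2113 = -0.1645.
cos φ cos δ sin H_s = 0.8387 × 0.9774 × 0.9901 = 0.8116.
Q̄ = (1370/π) × (-0.1645 + 0.8116) = 436.08 × 0.6471 = 282.19 W/m².

282 W/m²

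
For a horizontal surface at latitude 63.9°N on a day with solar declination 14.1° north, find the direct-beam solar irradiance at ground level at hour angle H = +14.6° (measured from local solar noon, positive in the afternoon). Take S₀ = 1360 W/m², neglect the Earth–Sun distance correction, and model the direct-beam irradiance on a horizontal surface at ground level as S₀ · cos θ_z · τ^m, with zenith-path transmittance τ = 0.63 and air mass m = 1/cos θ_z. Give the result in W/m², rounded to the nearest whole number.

cos θ_z = sin φ sin δ + cos φ cos δ cos H = (0.8980)(0.2436) + (0.4399)(0.9699)(0.9677) = 0.6316.
Air mass m = 1/cos θ_z = 1/0.6316 = 1.583; τ^m = 0.63^1.583 = 0.4812.
Surface direct beam = 1360 × 0.6316 × 0.4812 = 413.34 W/m².

413 W/m²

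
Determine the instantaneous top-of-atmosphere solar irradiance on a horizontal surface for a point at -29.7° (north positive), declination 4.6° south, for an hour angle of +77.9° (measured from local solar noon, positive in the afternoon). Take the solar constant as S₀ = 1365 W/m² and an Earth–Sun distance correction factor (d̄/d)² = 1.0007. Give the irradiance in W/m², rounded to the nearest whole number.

302 W/m²

With φ = -29.7°, δ = -4.6°, H = 77.90°: sin φ sin δ = 0.0397, cos φ cos δ cos H = 0.1815, so cos θ_z = 0.2212.
Top-of-atmosphere irradiance = S₀ (d̄/d)² cos θ_z = 1365 × 1.0007 × 0.2212 = 302.15 W/m².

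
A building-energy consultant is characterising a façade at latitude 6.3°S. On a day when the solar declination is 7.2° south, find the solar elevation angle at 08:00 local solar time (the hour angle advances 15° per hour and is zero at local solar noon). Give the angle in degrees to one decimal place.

30.5°

Hour angle H = 15° × (8 − 12) = -60.00°.
cos θ_z = sin(-6.3°) sin(-7.2°) + cos(-6.3°) cos(-7.2°) cos(-60.00°) = 0.0138 + 0.4931 = 0.5069.
θ_z = arccos(0.5069) = 59.54°, so the elevation is 90° − 59.54° = 30.46°.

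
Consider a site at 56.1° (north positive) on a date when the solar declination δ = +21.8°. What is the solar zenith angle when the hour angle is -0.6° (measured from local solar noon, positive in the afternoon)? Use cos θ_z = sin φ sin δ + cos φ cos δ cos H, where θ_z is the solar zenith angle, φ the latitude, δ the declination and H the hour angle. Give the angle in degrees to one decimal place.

cos θ_z = sin(56.1°) sin(21.8°) + cos(56.1°) cos(21.8°) cos(-0.60°) = 0.3082 + 0.5178 = 0.8260.
θ_z = arccos(0.8260) = 34.31°.

34.3°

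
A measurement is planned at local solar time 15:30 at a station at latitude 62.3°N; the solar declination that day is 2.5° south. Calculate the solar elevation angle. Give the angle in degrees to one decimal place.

14.1°

Hour angle H = 15° × (15.5 − 12) = 52.50°.
cos θ_z = sin(62.3°) sin(-2.5°) + cos(62.3°) cos(-2.5°) cos(52.50°) = -0.0386 + 0.2827 = 0.2441.
θ_z = arccos(0.2441) = 75.87°, so the elevation is 90° − 75.87° = 14.13°.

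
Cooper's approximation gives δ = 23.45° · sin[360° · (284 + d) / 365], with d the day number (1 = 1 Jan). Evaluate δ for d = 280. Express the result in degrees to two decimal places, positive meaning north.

360 × (284 + 280) / 365 = 556.274°; sin(556.274°) = -0.2802.
δ = 23.45 × -0.2802 = -6.571° ≈ -6.57°.

-6.57°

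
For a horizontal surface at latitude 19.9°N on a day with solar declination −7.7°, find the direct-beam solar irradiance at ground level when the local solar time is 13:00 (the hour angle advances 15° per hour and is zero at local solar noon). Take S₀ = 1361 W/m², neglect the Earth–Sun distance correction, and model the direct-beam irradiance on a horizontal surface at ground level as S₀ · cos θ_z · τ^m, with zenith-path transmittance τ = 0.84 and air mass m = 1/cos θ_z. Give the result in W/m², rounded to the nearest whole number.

948 W/m²

Hour angle H = 15° × (13 − 12) = 15.00°.
cos θ_z = sin(19.9°) sin(-7.7°) + cos(19.9°) cos(-7.7°) cos(15.00°) = -0.0456 + 0.9001 = 0.8545.
Air mass m = 1/cos θ_z = 1/0.8545 = 1.170; τ^m = 0.84^1.170 = 0.8155.
Surface direct beam = 1361 × 0.8545 × 0.8155 = 948.41 W/m².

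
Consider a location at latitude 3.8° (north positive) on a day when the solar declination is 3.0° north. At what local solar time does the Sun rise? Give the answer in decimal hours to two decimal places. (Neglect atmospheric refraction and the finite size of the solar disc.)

5.99 h

−tan φ tan δ = −(0.0664)(0.0524) = -0.0035; H_s = arccos(-0.0035) = 90.20°.
Sunrise is at 12 − H_s/15 = 12 − 6.013 = 5.987 h local solar time.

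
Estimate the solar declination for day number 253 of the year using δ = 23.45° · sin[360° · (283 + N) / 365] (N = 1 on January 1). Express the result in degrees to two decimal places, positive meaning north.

360 × (283 + 253) / 365 = 528.658°; sin(528.658°) = 0.1967.
δ = 23.45 × 0.1967 = 4.613° ≈ +4.61°.

+4.61°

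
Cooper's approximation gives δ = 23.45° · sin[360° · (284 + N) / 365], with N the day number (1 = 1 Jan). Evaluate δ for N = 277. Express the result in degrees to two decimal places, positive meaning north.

360 × (284 + 277) / 365 = 553.315°; sin(553.315°) = -0.2303.
δ = 23.45 × -0.2303 = -5.401° ≈ -5.40°.

-5.40°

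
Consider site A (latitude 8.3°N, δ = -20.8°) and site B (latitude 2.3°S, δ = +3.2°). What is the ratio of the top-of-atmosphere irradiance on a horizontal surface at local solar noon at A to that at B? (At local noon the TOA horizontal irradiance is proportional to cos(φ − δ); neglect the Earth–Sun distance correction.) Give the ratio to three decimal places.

A: cos θ_z = cos(8.3° − (-20.8°)) = 0.8738.
B: cos θ_z = cos(-2.3° − (3.2°)) = 0.9954.
Ratio A/B = 0.8738 / 0.9954 = 0.8778.

0.878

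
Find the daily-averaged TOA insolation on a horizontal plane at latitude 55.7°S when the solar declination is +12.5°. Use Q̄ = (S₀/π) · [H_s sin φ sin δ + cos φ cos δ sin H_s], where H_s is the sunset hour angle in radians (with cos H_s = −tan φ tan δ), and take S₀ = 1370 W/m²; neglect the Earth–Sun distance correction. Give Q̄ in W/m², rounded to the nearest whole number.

130 W/m²

cos H_s = −tan(-55.7°) · tan(12.5°) = 0.3250, so H_s = arccos(0.3250) = 71.03°. In radians, H_s = 1.2397.
H_s sin φ sin δ = 1.2397 × -0.8261 × 0.2164 = -0.2216.
cos φ cos δ sin H_s = 0.5635 × 0.9763 × 0.9457 = 0.5203.
Q̄ = (1370/π) × (-0.2216 + 0.5203) = 436.08 × 0.2987 = 130.26 W/m².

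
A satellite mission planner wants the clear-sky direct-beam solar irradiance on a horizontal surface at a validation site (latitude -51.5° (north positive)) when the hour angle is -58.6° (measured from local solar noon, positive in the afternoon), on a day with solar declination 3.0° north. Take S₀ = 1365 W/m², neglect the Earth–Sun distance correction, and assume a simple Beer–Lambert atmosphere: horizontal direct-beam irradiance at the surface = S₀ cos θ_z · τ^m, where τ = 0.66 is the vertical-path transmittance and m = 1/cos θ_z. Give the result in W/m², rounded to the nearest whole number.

89 W/m²

cos θ_z = sin φ sin δ + cos φ cos δ cos H = (-0.7826)(0.0523) + (0.6225)(0.9986)(0.5210) = 0.2829.
Air mass m = 1/cos θ_z = 1/0.2829 = 3.535; τ^m = 0.66^3.535 = 0.2302.
Surface direct beam = 1365 × 0.2829 × 0.2302 = 88.89 W/m².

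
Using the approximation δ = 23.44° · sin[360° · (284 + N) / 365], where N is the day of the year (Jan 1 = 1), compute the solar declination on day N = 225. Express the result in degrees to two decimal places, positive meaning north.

360 × (284 + 225) / 365 = 502.027°; sin(502.027°) = 0.6153.
δ = 23.44 × 0.6153 = 14.423° ≈ +14.42°.

+14.42°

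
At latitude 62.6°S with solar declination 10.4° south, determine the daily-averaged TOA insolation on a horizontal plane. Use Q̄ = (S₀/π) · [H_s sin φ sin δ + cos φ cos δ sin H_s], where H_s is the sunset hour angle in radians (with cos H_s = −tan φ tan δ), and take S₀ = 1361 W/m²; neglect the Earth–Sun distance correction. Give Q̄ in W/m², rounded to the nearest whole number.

−tan φ tan δ = −(-1.9292)(-0.1835) = -0.3540; H_s = arccos(-0.3540) = 110.73°. In radians, H_s = 1.9326.
H_s sin φ sin δ = 1.9326 × -0.8878 × -0.1805 = 0.3097.
cos φ cos δ sin H_s = 0.4602 × 0.9836 × 0.9353 = 0.4234.
Q̄ = (1361/π) × (0.3097 + 0.4234) = 433.22 × 0.7331 = 317.59 W/m².

318 W/m²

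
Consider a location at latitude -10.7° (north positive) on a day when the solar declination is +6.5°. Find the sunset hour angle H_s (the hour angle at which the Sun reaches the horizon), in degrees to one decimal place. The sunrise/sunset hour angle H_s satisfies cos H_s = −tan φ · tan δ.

88.8°

The sunset hour angle satisfies cos H_s = −tan φ tan δ = 0.0215, giving H_s = 88.77°.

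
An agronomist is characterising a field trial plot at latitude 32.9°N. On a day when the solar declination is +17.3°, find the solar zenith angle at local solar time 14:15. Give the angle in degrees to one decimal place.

Hour angle H = 15° × (14.25 − 12) = 33.75°.
With φ = 32.9°, δ = 17.3°, H = 33.75°: sin φ sin δ = 0.1615, cos φ cos δ cos H = 0.6665, so cos θ_z = 0.8280.
θ_z = arccos(0.8280) = 34.11°.

34.1°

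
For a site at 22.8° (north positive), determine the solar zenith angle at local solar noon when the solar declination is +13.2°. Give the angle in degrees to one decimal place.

9.6°

At local solar noon the hour angle is zero, so the zenith angle is |φ − δ| = |22.8° − (13.2°)| = 9.6°.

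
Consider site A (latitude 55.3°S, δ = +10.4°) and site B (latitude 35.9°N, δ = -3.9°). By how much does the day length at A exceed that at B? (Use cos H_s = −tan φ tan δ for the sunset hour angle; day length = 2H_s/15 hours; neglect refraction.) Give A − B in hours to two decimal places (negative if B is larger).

-1.67 h

A: H_s = arccos(−tan -55.3° · tan 10.4°) = 74.63°, so 2H_s/15 = 9.9507 h.
B: H_s = arccos(−tan 35.9° · tan -3.9°) = 87.17°, so 2H_s/15 = 11.6227 h.
A − B = 9.9507 − 11.6227 = -1.6720 h.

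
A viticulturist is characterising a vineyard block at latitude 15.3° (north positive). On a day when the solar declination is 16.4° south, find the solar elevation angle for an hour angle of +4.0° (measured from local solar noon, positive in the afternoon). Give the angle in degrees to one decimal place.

58.1°

cos θ_z = sin(15.3°) sin(-16.4°) + cos(15.3°) cos(-16.4°) cos(4.00°) = -0.0745 + 0.9231 = 0.8486.
θ_z = arccos(0.8486) = 31.94°, so the elevation is 90° − 31.94° = 58.06°.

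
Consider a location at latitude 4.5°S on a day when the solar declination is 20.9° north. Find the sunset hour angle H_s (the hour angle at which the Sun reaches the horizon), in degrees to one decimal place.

88.3°

cos H_s = −tan(-4.5°) · tan(20.9°) = 0.0301, so H_s = arccos(0.0301) = 88.28°.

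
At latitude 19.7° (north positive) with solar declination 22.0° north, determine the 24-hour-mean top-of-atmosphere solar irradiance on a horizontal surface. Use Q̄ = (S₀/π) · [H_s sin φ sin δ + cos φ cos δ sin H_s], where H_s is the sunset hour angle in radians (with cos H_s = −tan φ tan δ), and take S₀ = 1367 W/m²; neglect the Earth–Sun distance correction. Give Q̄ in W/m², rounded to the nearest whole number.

470 W/m²

−tan φ tan δ = −(0.3581)(0.4040) = -0.1447; H_s = arccos(-0.1447) = 98.32°. In radians, H_s = 1.7160.
H_s sin φ sin δ = 1.7160 × 0.3371 × 0.3746 = 0.2167.
cos φ cos δ sin H_s = 0.9415 × 0.9272 × 0.9895 = 0.8638.
Q̄ = (1367/π) × (0.2167 + 0.8638) = 435.13 × 1.0805 = 470.16 W/m².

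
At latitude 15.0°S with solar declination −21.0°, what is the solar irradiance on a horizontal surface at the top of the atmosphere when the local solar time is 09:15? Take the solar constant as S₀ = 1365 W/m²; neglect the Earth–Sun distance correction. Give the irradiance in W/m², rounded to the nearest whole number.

1052 W/m²

Hour angle H = 15° × (9.25 − 12) = -41.25°.
With φ = -15.0°, δ = -21.0°, H = -41.25°: sin φ sin δ = 0.0928, cos φ cos δ cos H = 0.6780, so cos θ_z = 0.7708.
Top-of-atmosphere irradiance = S₀ cos θ_z = 1365 × 0.7708 = 1052.14 W/m².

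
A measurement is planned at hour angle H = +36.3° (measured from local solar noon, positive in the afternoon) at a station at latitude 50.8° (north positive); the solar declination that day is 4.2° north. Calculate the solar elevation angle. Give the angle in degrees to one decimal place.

cos θ_z = sin(50.8°) sin(4.2°) + cos(50.8°) cos(4.2°) cos(36.30°) = 0.0568 + 0.5080 = 0.5648.
θ_z = arccos(0.5648) = 55.61°, so the elevation is 90° − 55.61° = 34.39°.

34.4°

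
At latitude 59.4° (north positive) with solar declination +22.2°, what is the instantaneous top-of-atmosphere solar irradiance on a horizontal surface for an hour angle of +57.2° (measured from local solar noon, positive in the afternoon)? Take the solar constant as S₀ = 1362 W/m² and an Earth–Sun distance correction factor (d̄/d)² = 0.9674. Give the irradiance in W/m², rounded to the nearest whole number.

cos θ_z = sin(59.4°) sin(22.2°) + cos(59.4°) cos(22.2°) cos(57.20°) = 0.3252 + 0.2553 = 0.5805.
Top-of-atmosphere irradiance = S₀ (d̄/d)² cos θ_z = 1362 × 0.9674 × 0.5805 = 764.87 W/m².

765 W/m²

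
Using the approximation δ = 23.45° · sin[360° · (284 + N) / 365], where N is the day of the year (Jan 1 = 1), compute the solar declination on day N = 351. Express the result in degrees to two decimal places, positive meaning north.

-23.40°

360 × (284 + 351) / 365 = 626.301°; sin(626.301°) = -0.9979.
δ = 23.45 × -0.9979 = -23.401° ≈ -23.40°.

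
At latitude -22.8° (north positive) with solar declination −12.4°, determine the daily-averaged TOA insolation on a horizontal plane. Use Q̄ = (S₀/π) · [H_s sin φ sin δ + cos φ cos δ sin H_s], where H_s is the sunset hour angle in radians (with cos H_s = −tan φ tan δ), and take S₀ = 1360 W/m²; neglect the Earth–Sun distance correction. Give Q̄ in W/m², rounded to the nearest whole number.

The sunset hour angle satisfies cos H_s = −tan φ tan δ = -0.0924, giving H_s = 95.30°. In radians, H_s = 1.6633.
H_s sin φ sin δ = 1.6633 × -0.3875 × -0.2147 = 0.1384.
cos φ cos δ sin H_s = 0.9219 × 0.9767 × 0.9957 = 0.8965.
Q̄ = (1360/π) × (0.1384 + 0.8965) = 432.90 × 1.0349 = 448.01 W/m².

448 W/m²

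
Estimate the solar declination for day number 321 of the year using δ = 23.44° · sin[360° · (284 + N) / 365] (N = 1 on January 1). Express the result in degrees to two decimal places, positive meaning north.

360 × (284 + 321) / 365 = 596.712°; sin(596.712°) = -0.8359.
δ = 23.44 × -0.8359 = -19.593° ≈ -19.59°.

-19.59°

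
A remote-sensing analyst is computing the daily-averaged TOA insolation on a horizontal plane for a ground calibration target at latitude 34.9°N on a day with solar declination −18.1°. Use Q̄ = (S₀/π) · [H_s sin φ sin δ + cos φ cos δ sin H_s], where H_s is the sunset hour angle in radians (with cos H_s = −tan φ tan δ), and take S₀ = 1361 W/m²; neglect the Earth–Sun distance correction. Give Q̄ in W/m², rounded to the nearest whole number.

226 W/m²

cos H_s = −tan(34.9°) · tan(-18.1°) = 0.2280, so H_s = arccos(0.2280) = 76.82°. In radians, H_s = 1.3408.
H_s sin φ sin δ = 1.3408 × 0.5721 × -0.3107 = -0.2383.
cos φ cos δ sin H_s = 0.8202 × 0.9505 × 0.9737 = 0.7591.
Q̄ = (1361/π) × (-0.2383 + 0.7591) = 433.22 × 0.5208 = 225.62 W/m².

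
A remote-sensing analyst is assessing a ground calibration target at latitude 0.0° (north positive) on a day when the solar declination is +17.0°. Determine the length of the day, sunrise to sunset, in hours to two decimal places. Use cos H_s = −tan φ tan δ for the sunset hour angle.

12.00 hours

The sunset hour angle satisfies cos H_s = −tan φ tan δ = 0.0000, giving H_s = 90.00°.
Day length = 2 H_s / 15° h⁻¹ = 180.00° / 15 = 12.000 h.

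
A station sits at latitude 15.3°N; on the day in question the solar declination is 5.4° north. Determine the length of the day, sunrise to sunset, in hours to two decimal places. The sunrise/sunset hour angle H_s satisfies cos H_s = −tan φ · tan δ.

The sunset hour angle satisfies cos H_s = −tan φ tan δ = -0.0259, giving H_s = 91.48°.
Day length = 2 H_s / 15° h⁻¹ = 182.96° / 15 = 12.197 h.

12.20 hours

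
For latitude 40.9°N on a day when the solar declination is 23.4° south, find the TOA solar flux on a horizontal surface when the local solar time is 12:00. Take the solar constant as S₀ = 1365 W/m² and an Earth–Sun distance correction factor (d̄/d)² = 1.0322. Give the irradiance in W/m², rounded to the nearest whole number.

611 W/m²

Hour angle H = 15° × (12 − 12) = 0.00°.
With φ = 40.9°, δ = -23.4°, H = 0.00°: sin φ sin δ = -0.2600, cos φ cos δ cos H = 0.6937, so cos θ_z = 0.4337.
Top-of-atmosphere irradiance = S₀ (d̄/d)² cos θ_z = 1365 × 1.0322 × 0.4337 = 611.06 W/m².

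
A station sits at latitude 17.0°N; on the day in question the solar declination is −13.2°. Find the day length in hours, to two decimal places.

11.45 hours

cos H_s = −tan(17.0°) · tan(-13.2°) = 0.0717, so H_s = arccos(0.0717) = 85.89°.
Day length = 2 H_s / 15° h⁻¹ = 171.78° / 15 = 11.452 h.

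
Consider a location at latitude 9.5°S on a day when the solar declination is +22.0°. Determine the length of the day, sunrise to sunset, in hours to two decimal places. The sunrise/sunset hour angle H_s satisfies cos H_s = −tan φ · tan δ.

−tan φ tan δ = −(-0.1673)(0.4040) = 0.0676; H_s = arccos(0.0676) = 86.12°.
Day length = 2 H_s / 15° h⁻¹ = 172.24° / 15 = 11.483 h.

11.48 hours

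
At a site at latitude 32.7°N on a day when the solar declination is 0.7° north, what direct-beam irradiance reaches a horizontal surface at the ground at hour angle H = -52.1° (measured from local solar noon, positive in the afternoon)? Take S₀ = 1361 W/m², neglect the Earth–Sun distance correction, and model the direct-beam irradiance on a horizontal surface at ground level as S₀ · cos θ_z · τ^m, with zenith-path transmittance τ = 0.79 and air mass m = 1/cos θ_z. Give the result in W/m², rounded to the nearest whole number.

cos θ_z = sin φ sin δ + cos φ cos δ cos H = (0.5402)(0.0122) + (0.8415)(0.9999)(0.6143) = 0.5235.
Air mass m = 1/cos θ_z = 1/0.5235 = 1.910; τ^m = 0.79^1.910 = 0.6375.
Surface direct beam = 1361 × 0.5235 × 0.6375 = 454.21 W/m².

454 W/m²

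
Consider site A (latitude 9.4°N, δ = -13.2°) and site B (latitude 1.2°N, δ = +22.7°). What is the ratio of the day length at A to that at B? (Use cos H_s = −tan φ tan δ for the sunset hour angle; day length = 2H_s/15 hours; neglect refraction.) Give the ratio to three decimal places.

0.970

A: H_s = arccos(−tan 9.4° · tan -13.2°) = 87.77°, so 2H_s/15 = 11.7027 h.
B: H_s = arccos(−tan 1.2° · tan 22.7°) = 90.50°, so 2H_s/15 = 12.0667 h.
Ratio A/B = 11.7027 / 12.0667 = 0.9698.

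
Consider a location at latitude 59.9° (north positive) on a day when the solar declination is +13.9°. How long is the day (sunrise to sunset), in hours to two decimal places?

The sunset hour angle satisfies cos H_s = −tan φ tan δ = -0.4269, giving H_s = 115.27°.
Day length = 2 H_s / 15° h⁻¹ = 230.54° / 15 = 15.369 h.

15.37 hours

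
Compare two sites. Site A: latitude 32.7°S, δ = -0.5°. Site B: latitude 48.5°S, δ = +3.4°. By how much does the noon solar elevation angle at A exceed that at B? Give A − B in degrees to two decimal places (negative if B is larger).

+19.70°

A: 90° − |-32.7 − (-0.5)| = 57.80°.
B: 90° − |-48.5 − (3.4)| = 38.10°.
A − B = 57.80 − 38.10 = 19.70°.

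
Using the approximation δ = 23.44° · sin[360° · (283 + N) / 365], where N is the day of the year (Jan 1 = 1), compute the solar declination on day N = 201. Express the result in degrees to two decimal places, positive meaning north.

+20.82°

360 × (283 + 201) / 365 = 477.370°; sin(477.370°) = 0.8881.
δ = 23.44 × 0.8881 = 20.817° ≈ +20.82°.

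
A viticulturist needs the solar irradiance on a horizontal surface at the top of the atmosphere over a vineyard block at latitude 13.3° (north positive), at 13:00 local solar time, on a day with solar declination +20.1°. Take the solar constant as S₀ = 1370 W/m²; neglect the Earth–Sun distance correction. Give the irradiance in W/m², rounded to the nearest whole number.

1318 W/m²

Hour angle H = 15° × (13 − 12) = 15.00°.
cos θ_z = sin(13.3°) sin(20.1°) + cos(13.3°) cos(20.1°) cos(15.00°) = 0.0791 + 0.8828 = 0.9619.
Top-of-atmosphere irradiance = S₀ cos θ_z = 1370 × 0.9619 = 1317.80 W/m².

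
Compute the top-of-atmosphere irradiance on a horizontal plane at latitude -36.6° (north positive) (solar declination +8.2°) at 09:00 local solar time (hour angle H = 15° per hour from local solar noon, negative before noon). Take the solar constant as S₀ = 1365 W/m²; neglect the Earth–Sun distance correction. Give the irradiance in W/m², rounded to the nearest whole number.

651 W/m²

Hour angle H = 15° × (9 − 12) = -45.00°.
With φ = -36.6°, δ = 8.2°, H = -45.00°: sin φ sin δ = -0.0850, cos φ cos δ cos H = 0.5619, so cos θ_z = 0.4769.
Top-of-atmosphere irradiance = S₀ cos θ_z = 1365 × 0.4769 = 650.97 W/m².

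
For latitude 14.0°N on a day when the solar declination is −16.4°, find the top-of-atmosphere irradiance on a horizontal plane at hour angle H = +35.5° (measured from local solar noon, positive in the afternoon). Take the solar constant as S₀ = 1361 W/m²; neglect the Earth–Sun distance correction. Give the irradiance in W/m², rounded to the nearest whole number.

938 W/m²

cos θ_z = sin(14.0°) sin(-16.4°) + cos(14.0°) cos(-16.4°) cos(35.50°) = -0.0683 + 0.7578 = 0.6895.
Top-of-atmosphere irradiance = S₀ cos θ_z = 1361 × 0.6895 = 938.41 W/m².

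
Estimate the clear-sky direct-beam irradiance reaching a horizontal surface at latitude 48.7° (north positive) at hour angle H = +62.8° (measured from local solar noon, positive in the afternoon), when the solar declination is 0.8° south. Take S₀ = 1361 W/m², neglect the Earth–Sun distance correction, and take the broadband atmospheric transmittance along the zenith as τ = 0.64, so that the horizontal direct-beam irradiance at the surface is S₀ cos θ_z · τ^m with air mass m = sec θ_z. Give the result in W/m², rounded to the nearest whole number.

86 W/m²

cos θ_z = sin(48.7°) sin(-0.8°) + cos(48.7°) cos(-0.8°) cos(62.80°) = -0.0105 + 0.3017 = 0.2912.
Air mass m = 1/cos θ_z = 1/0.2912 = 3.434; τ^m = 0.64^3.434 = 0.2160.
Surface direct beam = 1361 × 0.2912 × 0.2160 = 85.61 W/m².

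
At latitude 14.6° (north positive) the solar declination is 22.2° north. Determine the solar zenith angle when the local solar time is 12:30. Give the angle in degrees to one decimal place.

Hour angle H = 15° × (12.5 − 12) = 7.50°.
cos θ_z = sin φ sin δ + cos φ cos δ cos H = (0.2521)(0.3778) + (0.9677)(0.9259)(0.9914) = 0.9835.
θ_z = arccos(0.9835) = 10.42°.

10.4°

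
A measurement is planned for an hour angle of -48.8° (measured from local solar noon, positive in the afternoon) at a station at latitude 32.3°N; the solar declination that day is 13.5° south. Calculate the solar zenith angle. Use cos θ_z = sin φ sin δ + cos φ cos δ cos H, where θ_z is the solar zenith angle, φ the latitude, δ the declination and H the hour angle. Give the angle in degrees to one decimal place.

cos θ_z = sin(32.3°) sin(-13.5°) + cos(32.3°) cos(-13.5°) cos(-48.80°) = -0.1247 + 0.5414 = 0.4167.
θ_z = arccos(0.4167) = 65.37°.

65.4°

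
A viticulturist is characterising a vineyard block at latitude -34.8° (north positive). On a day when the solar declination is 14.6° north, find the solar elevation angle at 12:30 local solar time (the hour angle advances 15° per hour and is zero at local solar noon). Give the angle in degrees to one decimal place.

40.1°

Hour angle H = 15° × (12.5 − 12) = 7.50°.
With φ = -34.8°, δ = 14.6°, H = 7.50°: sin φ sin δ = -0.1439, cos φ cos δ cos H = 0.7878, so cos θ_z = 0.6439.
θ_z = arccos(0.6439) = 49.92°, so the elevation is 90° − 49.92° = 40.08°.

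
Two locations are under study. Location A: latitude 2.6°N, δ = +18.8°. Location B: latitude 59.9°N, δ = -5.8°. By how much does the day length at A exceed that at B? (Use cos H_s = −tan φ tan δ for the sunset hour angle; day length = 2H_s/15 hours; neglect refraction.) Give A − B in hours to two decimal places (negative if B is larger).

+1.46 h

A: H_s = arccos(−tan 2.6° · tan 18.8°) = 90.89°, so 2H_s/15 = 12.1187 h.
B: H_s = arccos(−tan 59.9° · tan -5.8°) = 79.91°, so 2H_s/15 = 10.6547 h.
A − B = 12.1187 − 10.6547 = 1.4640 h.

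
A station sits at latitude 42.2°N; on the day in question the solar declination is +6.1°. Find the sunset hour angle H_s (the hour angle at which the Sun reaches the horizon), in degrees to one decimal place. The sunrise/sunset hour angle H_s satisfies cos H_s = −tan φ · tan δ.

cos H_s = −tan(42.2°) · tan(6.1°) = -0.0969, so H_s = arccos(-0.0969) = 95.56°.

95.6°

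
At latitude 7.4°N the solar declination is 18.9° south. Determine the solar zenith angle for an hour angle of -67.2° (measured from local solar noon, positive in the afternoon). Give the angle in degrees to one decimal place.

With φ = 7.4°, δ = -18.9°, H = -67.20°: sin φ sin δ = -0.0417, cos φ cos δ cos H = 0.3636, so cos θ_z = 0.3219.
θ_z = arccos(0.3219) = 71.22°.

71.2°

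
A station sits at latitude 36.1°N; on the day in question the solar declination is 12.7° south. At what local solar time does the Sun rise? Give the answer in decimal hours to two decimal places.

6.63 h

The sunset hour angle satisfies cos H_s = −tan φ tan δ = 0.1643, giving H_s = 80.54°.
Sunrise is at 12 − H_s/15 = 12 − 5.369 = 6.631 h local solar time.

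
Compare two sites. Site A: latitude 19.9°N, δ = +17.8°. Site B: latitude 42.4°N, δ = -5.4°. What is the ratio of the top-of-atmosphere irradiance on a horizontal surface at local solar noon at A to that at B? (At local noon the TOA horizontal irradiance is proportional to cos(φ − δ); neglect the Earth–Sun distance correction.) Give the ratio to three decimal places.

1.488

A: cos θ_z = cos(19.9° − (17.8°)) = 0.9993.
B: cos θ_z = cos(42.4° − (-5.4°)) = 0.6717.
Ratio A/B = 0.9993 / 0.6717 = 1.4877.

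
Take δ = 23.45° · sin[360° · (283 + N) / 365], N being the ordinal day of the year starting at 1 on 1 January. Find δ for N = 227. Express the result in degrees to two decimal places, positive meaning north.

+14.11°

360 × (283 + 227) / 365 = 503.014°; sin(503.014°) = 0.6016.
δ = 23.45 × 0.6016 = 14.108° ≈ +14.11°.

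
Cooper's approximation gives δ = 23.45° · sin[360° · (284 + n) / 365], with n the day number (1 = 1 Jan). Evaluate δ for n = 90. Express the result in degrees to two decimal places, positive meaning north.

+3.62°

360 × (284 + 90) / 365 = 368.877°; sin(368.877°) = 0.1543.
δ = 23.45 × 0.1543 = 3.618° ≈ +3.62°.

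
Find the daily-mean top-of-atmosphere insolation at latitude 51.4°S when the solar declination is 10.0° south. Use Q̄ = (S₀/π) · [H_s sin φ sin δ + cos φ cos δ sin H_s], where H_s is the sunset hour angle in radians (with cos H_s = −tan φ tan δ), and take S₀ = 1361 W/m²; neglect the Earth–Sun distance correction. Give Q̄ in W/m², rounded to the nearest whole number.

−tan φ tan δ = −(-1.2527)(-0.1763) = -0.2209; H_s = arccos(-0.2209) = 102.76°. In radians, H_s = 1.7935.
H_s sin φ sin δ = 1.7935 × -0.7815 × -0.1736 = 0.2433.
cos φ cos δ sin H_s = 0.6239 × 0.9848 × 0.9753 = 0.5992.
Q̄ = (1361/π) × (0.2433 + 0.5992) = 433.22 × 0.8425 = 364.99 W/m².

365 W/m²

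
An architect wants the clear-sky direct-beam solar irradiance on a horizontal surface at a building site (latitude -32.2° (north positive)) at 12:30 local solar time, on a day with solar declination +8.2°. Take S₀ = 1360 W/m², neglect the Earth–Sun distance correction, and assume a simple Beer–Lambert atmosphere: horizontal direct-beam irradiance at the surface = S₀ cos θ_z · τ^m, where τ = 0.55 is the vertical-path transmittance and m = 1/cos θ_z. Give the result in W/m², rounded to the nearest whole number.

464 W/m²

Hour angle H = 15° × (12.5 − 12) = 7.50°.
With φ = -32.2°, δ = 8.2°, H = 7.50°: sin φ sin δ = -0.0760, cos φ cos δ cos H = 0.8304, so cos θ_z = 0.7544.
Air mass m = 1/cos θ_z = 1/0.7544 = 1.326; τ^m = 0.55^1.326 = 0.4526.
Surface direct beam = 1360 × 0.7544 × 0.4526 = 464.36 W/m².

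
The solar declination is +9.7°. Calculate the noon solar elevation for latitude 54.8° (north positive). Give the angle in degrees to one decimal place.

44.9°

At local solar noon the hour angle is zero, so the elevation is 90° − |φ − δ| = 90° − |54.8° − (9.7°)| = 90° − 45.1° = 44.9°.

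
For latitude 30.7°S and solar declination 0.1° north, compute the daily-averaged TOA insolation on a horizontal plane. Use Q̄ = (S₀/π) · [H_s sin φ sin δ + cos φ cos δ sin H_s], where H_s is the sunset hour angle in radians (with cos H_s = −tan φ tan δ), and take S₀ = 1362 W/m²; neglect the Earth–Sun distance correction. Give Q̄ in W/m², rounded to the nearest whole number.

372 W/m²

−tan φ tan δ = −(-0.5938)(0.0017) = 0.0010; H_s = arccos(0.0010) = 89.94°. In radians, H_s = 1.5697.
H_s sin φ sin δ = 1.5697 × -0.5105 × 0.0017 = -0.0014.
cos φ cos δ sin H_s = 0.8599 × 1.0000 × 1.0000 = 0.8599.
Q̄ = (1362/π) × (-0.0014 + 0.8599) = 433.54 × 0.8585 = 372.19 W/m².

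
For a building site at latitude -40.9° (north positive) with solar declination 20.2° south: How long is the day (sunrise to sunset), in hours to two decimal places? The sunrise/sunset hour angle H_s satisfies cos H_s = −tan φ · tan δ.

−tan φ tan δ = −(-0.8662)(-0.3679) = -0.3187; H_s = arccos(-0.3187) = 108.58°.
Day length = 2 H_s / 15° h⁻¹ = 217.16° / 15 = 14.477 h.

14.48 hours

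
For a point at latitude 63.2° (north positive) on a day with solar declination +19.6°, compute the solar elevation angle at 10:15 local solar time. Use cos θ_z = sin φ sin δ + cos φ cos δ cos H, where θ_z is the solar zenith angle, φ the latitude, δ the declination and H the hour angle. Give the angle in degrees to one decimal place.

Hour angle H = 15° × (10.25 − 12) = -26.25°.
With φ = 63.2°, δ = 19.6°, H = -26.25°: sin φ sin δ = 0.2994, cos φ cos δ cos H = 0.3809, so cos θ_z = 0.6803.
θ_z = arccos(0.6803) = 47.13°, so the elevation is 90° − 47.13° = 42.87°.

42.9°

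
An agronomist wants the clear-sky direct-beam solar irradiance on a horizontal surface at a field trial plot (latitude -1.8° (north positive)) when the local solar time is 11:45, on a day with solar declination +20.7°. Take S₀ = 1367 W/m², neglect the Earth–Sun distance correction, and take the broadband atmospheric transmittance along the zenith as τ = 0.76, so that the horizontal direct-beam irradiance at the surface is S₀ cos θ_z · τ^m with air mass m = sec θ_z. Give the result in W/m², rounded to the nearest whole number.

936 W/m²

Hour angle H = 15° × (11.75 − 12) = -3.75°.
With φ = -1.8°, δ = 20.7°, H = -3.75°: sin φ sin δ = -0.0111, cos φ cos δ cos H = 0.9330, so cos θ_z = 0.9219.
Air mass m = 1/cos θ_z = 1/0.9219 = 1.085; τ^m = 0.76^1.085 = 0.7425.
Surface direct beam = 1367 × 0.9219 × 0.7425 = 935.73 W/m².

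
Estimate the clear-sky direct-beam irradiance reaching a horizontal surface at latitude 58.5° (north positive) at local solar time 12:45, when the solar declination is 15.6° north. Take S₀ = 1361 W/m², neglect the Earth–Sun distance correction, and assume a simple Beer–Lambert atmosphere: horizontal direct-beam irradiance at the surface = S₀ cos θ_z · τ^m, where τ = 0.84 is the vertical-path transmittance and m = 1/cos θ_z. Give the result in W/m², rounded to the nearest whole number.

773 W/m²

Hour angle H = 15° × (12.75 − 12) = 11.25°.
With φ = 58.5°, δ = 15.6°, H = 11.25°: sin φ sin δ = 0.2293, cos φ cos δ cos H = 0.4936, so cos θ_z = 0.7229.
Air mass m = 1/cos θ_z = 1/0.7229 = 1.383; τ^m = 0.84^1.383 = 0.7857.
Surface direct beam = 1361 × 0.7229 × 0.7857 = 773.02 W/m².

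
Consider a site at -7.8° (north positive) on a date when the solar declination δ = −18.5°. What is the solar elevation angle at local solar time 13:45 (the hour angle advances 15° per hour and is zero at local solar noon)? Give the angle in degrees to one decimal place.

Hour angle H = 15° × (13.75 − 12) = 26.25°.
cos θ_z = sin φ sin δ + cos φ cos δ cos H = (-0.1357)(-0.3173) + (0.9907)(0.9483)(0.8969) = 0.8857.
θ_z = arccos(0.8857) = 27.66°, so the elevation is 90° − 27.66° = 62.34°.

62.3°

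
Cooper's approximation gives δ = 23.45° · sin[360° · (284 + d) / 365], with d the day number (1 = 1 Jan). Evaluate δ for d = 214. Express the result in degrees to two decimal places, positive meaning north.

360 × (284 + 214) / 365 = 491.178°; sin(491.178°) = 0.7527.
δ = 23.45 × 0.7527 = 17.651° ≈ +17.65°.

+17.65°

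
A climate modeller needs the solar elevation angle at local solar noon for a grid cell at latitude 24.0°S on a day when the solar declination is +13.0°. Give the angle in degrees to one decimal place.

At local solar noon the hour angle is zero, so the elevation is 90° − |φ − δ| = 90° − |-24.0° − (13.0°)| = 90° − 37.0° = 53.0°.

53.0°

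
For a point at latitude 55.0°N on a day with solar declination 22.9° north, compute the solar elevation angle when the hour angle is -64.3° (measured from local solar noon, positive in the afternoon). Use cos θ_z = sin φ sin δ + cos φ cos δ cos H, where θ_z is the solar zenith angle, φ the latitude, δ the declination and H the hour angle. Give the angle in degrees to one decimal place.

With φ = 55.0°, δ = 22.9°, H = -64.30°: sin φ sin δ = 0.3188, cos φ cos δ cos H = 0.2291, so cos θ_z = 0.5479.
θ_z = arccos(0.5479) = 56.78°, so the elevation is 90° − 56.78° = 33.22°.

33.2°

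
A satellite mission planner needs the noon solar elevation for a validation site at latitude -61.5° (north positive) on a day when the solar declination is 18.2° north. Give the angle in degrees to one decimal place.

10.3°

At local solar noon the hour angle is zero, so the elevation is 90° − |φ − δ| = 90° − |-61.5° − (18.2°)| = 90° − 79.7° = 10.3°.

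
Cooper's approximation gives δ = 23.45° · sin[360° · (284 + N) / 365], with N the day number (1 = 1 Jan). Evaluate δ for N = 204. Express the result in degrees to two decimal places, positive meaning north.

360 × (284 + 204) / 365 = 481.315°; sin(481.315°) = 0.8543.
δ = 23.45 × 0.8543 = 20.033° ≈ +20.03°.

+20.03°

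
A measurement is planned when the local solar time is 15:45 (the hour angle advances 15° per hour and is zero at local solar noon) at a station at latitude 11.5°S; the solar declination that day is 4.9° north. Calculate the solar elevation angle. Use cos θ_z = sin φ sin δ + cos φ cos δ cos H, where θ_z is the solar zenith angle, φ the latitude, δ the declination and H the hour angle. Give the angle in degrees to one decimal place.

Hour angle H = 15° × (15.75 − 12) = 56.25°.
cos θ_z = sin(-11.5°) sin(4.9°) + cos(-11.5°) cos(4.9°) cos(56.25°) = -0.0170 + 0.5424 = 0.5254.
θ_z = arccos(0.5254) = 58.30°, so the elevation is 90° − 58.30° = 31.70°.

31.7°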